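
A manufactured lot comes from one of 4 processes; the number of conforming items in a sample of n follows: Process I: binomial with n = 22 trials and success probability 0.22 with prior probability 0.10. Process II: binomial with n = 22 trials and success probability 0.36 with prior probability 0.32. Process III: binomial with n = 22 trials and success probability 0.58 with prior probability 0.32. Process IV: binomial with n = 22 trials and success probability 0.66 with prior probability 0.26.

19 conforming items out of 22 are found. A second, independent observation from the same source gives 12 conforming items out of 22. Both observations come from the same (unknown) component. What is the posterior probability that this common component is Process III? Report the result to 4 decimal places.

Posterior ∝ prior × likelihood, so P(k | x) ∝ w_k f_k(x); normalise over all components.
Since both observations come from the same component, the likelihood for component k is f_k(x₁)·f_k(x₂).
  p_I = [2.34334e-10] × [0.000692923] = 1.62375e-13
  p_II = [1.49902e-06] × [0.0353262] = 5.29547e-08
  p_III = [0.0036509] × [0.160065] = 0.000584381
  p_IV = [0.0225576] × [0.0911975] = 0.00205719
Weight by the priors:
  w_I·p_I = 0.10 × 1.62375e-13 = 1.62375e-14
  w_II·p_II = 0.32 × 5.29547e-08 = 1.69455e-08
  w_III·p_III = 0.32 × 0.000584381 = 0.000187002
  w_IV·p_IV = 0.26 × 0.00205719 = 0.00053487
Normaliser: 1.62375e-14 + 1.69455e-08 + 0.000187002 + 0.00053487 = 0.000721889
Responsibility of Process III: 0.000187002 / 0.000721889 ≈ 0.2590

0.2590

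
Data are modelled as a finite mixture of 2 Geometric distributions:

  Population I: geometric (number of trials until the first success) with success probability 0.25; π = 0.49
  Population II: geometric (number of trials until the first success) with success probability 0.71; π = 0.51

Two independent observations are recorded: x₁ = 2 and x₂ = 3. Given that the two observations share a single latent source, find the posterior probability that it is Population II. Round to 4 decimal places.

0.3267

Posterior ∝ prior × likelihood, so P(k | x) ∝ π_k f_k(x); normalise over all components.
Since both observations come from the same component, the likelihood for component k is f_k(x₁)·f_k(x₂).
  L_I = [0.25·(1−0.25)^1 = 0.25·0.75 = 0.1875] × [0.140625] = 0.0263672
  L_II = [0.71·(1−0.71)^1 = 0.71·0.29 = 0.2059] × [0.059711] = 0.0122945
Prior × likelihood for each component:
  π_I·L_I = 0.49 × 0.0263672 = 0.0129199
  π_II·L_II = 0.51 × 0.0122945 = 0.00627019
Marginal: 0.0129199 + 0.00627019 = 0.0191901
Responsibility of Population II: 0.00627019 / 0.0191901 ≈ 0.3267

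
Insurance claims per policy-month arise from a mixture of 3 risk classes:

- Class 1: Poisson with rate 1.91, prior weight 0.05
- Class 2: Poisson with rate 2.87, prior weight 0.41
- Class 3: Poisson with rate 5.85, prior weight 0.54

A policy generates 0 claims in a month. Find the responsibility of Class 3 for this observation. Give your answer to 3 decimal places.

0.048

The responsibility of component k is P(Z=k) f_k(x) divided by Σ_j P(Z=j) f_j(x).
Evaluate each component's likelihood at the observed value:
  p_1 = 0.14808
  p_2 = 0.0566989
  p_3 = 0.0028799
Weight by the priors:
  P(Z=1)·p_1 = 0.05 × 0.14808 = 0.00740402
  P(Z=2)·p_2 = 0.41 × 0.0566989 = 0.0232466
  P(Z=3)·p_3 = 0.54 × 0.0028799 = 0.00155515
Marginal: 0.00740402 + 0.0232466 + 0.00155515 = 0.0322057
P(Class 3 | 0 claims) ≈ 0.048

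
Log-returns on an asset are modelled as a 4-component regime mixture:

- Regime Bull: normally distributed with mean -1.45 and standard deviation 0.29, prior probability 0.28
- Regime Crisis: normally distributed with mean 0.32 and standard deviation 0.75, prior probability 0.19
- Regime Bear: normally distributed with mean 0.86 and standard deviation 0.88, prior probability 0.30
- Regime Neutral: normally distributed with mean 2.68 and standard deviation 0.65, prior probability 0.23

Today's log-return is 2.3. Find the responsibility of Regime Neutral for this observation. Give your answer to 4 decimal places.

0.7543

The responsibility of component k is P(Z=k) f_k(x) divided by Σ_j P(Z=j) f_j(x).
Normal densities:
  L_Bull = 6.74471e-37
  L_Crisis = 0.0163087
  L_Bear = 0.118843
  L_Neutral = 0.517346
Weight by the priors:
  P(Z=Bull)·L_Bull = 0.28 × 6.74471e-37 = 1.88852e-37
  P(Z=Crisis)·L_Crisis = 0.19 × 0.0163087 = 0.00309865
  P(Z=Bear)·L_Bear = 0.30 × 0.118843 = 0.035653
  P(Z=Neutral)·L_Neutral = 0.23 × 0.517346 = 0.11899
Sum: 1.88852e-37 + 0.00309865 + 0.035653 + 0.11899 = 0.157741
So the posterior for Regime Neutral is 0.11899 / 0.157741 ≈ 0.7543.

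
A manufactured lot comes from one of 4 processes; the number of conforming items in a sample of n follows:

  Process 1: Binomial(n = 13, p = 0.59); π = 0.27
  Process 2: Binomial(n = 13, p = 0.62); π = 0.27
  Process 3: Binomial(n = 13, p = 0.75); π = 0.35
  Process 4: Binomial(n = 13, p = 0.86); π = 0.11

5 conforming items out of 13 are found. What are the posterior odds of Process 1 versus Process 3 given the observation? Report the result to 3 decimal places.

12.162

Since P(k|x) ∝ π_k f_k(x), the posterior odds are π_i f_i(x) / (π_j f_j(x)).
Binomial probabilities:
  p_1 = C(13,5)·0.59^5·0.41^8 = 1287·0.0714924·0.000798493 = 0.0734699
  p_2 = C(13,5)·0.62^5·0.38^8 = 1287·0.0916133·0.000434779 = 0.0512632
  p_3 = C(13,5)·0.75^5·0.25^8 = 1287·0.237305·1.52588e-05 = 0.0046602
  p_4 = C(13,5)·0.86^5·0.14^8 = 1287·0.470427·1.47579e-07 = 8.93501e-05
Posterior odds = (π_1·p_1) / (π_3·p_3) = (0.27·0.0734699) / (0.35·0.0046602) = 0.0198369 / 0.00163107 ≈ 12.162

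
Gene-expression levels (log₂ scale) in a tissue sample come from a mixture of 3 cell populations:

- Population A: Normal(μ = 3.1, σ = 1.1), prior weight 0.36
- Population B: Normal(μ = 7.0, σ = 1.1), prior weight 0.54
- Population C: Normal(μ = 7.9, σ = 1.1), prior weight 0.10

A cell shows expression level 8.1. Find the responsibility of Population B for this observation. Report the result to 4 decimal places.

Apply Bayes' rule: the posterior for each component is proportional to its prior times its likelihood at x.
Component likelihoods at x = 8.1:
  L_A = (1/(1.1·√(2π)))·exp(−(8.1−3.1)²/(2·1.1²)) = 0.362675·exp(-10.33058) = 1.18305e-05
  L_B = (1/(1.1·√(2π)))·exp(−(8.1−7.0)²/(2·1.1²)) = 0.362675·exp(-0.50000) = 0.219973
  L_C = (1/(1.1·√(2π)))·exp(−(8.1−7.9)²/(2·1.1²)) = 0.362675·exp(-0.01653) = 0.356729
Weight by the priors:
  w_A·L_A = 0.36 × 1.18305e-05 = 4.25899e-06
  w_B·L_B = 0.54 × 0.219973 = 0.118786
  w_C·L_C = 0.10 × 0.356729 = 0.0356729
Evidence: 4.25899e-06 + 0.118786 + 0.0356729 = 0.154463
P(Population B | x) ≈ 0.7690

0.7690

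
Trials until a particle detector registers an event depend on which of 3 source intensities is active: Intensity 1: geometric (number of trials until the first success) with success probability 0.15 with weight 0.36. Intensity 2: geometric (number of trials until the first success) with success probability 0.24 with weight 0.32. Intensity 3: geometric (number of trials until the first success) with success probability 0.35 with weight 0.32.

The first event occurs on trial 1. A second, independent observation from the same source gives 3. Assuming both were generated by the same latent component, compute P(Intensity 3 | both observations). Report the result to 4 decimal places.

P(component k | x) = w_k·f_k(x) / marginal(x), where marginal(x) = Σ_j w_j·f_j(x).
Since both observations come from the same component, the likelihood for component k is f_k(x₁)·f_k(x₂).
  L_1 = [0.15] × [0.108375] = 0.0162562
  L_2 = [0.24] × [0.138624] = 0.0332698
  L_3 = [0.35] × [0.147875] = 0.0517562
Prior × likelihood for each component:
  w_1·L_1 = 0.36 × 0.0162562 = 0.00585225
  w_2·L_2 = 0.32 × 0.0332698 = 0.0106463
  w_3·L_3 = 0.32 × 0.0517562 = 0.016562
Normaliser: 0.00585225 + 0.0106463 + 0.016562 = 0.0330606
P(Intensity 3 | x) ≈ 0.5010

0.5010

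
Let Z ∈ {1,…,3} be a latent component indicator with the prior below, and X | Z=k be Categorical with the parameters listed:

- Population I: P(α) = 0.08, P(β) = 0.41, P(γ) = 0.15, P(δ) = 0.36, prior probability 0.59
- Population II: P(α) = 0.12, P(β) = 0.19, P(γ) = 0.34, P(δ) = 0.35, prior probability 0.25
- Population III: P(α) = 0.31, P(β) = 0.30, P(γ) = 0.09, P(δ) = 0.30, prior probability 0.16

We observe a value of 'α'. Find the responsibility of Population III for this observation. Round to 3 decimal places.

0.391

Posterior ∝ prior × likelihood, so P(k | x) ∝ π_k f_k(x); normalise over all components.
Categorical probabilities:
  f_I = 0.08
  f_II = 0.12
  f_III = 0.31
Prior × likelihood for each component:
  π_I·f_I = 0.59 × 0.08 = 0.0472
  π_II·f_II = 0.25 × 0.12 = 0.03
  π_III·f_III = 0.16 × 0.31 = 0.0496
Normaliser: 0.0472 + 0.03 + 0.0496 = 0.1268
P(Population III | data) = 0.0496 / 0.1268 ≈ 0.391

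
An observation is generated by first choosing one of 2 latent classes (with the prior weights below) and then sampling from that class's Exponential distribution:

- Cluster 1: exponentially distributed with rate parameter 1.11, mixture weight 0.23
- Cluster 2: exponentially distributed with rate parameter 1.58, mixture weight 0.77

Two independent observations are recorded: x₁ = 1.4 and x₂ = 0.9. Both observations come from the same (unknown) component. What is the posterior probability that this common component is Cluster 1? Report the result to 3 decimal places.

Apply Bayes' rule: the posterior for each component is proportional to its prior times its likelihood at x.
Since both observations come from the same component, the likelihood for component k is f_k(x₁)·f_k(x₂).
  L_1 = [0.234655] × [0.408755] = 0.0959162
  L_2 = [0.172981] × [0.381145] = 0.0659308
Prior × likelihood for each component:
  π_1·L_1 = 0.23 × 0.0959162 = 0.0220607
  π_2·L_2 = 0.77 × 0.0659308 = 0.0507667
Normaliser: 0.0220607 + 0.0507667 = 0.0728274
P(Cluster 1 | x) = 0.0220607 / 0.0728274 ≈ 0.303

0.303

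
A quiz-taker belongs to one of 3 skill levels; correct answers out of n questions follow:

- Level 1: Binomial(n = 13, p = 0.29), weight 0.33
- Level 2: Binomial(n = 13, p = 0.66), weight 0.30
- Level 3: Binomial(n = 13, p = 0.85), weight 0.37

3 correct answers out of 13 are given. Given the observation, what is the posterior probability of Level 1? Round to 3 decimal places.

The responsibility of component k is π_k f_k(x) divided by Σ_j π_j f_j(x).
Binomial probabilities:
  p_1 = 0.227062
  p_2 = 0.00169741
  p_3 = 1.01283e-06
Multiply by the mixture weights:
  π_1·p_1 = 0.33 × 0.227062 = 0.0749303
  π_2·p_2 = 0.30 × 0.00169741 = 0.000509223
  π_3·p_3 = 0.37 × 1.01283e-06 = 3.74746e-07
Normaliser: 0.0749303 + 0.000509223 + 3.74746e-07 = 0.0754399
P(Level 1 | data) = 0.0749303 / 0.0754399 ≈ 0.993

0.993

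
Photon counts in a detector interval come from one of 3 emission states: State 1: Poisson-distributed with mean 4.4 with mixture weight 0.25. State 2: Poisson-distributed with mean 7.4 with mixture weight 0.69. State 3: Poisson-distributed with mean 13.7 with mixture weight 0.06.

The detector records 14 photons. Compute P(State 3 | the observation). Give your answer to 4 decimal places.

Posterior ∝ prior × likelihood, so P(k | x) ∝ π_k f_k(x); normalise over all components.
Component likelihoods at x = 14 photons:
  L_1 = 0.00014356
  L_2 = 0.0103528
  L_3 = 0.105644
Weight by the priors:
  π_1·L_1 = 0.25 × 0.00014356 = 3.589e-05
  π_2·L_2 = 0.69 × 0.0103528 = 0.00714341
  π_3·L_3 = 0.06 × 0.105644 = 0.00633865
Denominator: 3.589e-05 + 0.00714341 + 0.00633865 = 0.0135179
Responsibility of State 3: 0.00633865 / 0.0135179 ≈ 0.4689

0.4689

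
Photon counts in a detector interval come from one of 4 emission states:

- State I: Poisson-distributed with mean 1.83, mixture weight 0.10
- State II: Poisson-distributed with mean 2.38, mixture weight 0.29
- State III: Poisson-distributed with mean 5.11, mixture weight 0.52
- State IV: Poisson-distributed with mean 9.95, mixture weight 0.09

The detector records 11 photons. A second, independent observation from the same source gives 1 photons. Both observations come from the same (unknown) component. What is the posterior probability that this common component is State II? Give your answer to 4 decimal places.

0.0131

Posterior ∝ prior × likelihood, so P(k | x) ∝ w_k f_k(x); normalise over all components.
Since both observations come from the same component, the likelihood for component k is f_k(x₁)·f_k(x₂).
  p_I = [e^(−1.83)·1.83^11/11! = 3.09776e-06] × [0.293557] = 9.09368e-07
  p_II = [e^(−2.38)·2.38^11/11! = 3.21788e-05] × [0.22027] = 7.08804e-06
  p_III = [e^(−5.11)·5.11^11/11! = 0.00938057] × [0.0308444] = 0.000289338
  p_IV = [e^(−9.95)·9.95^11/11! = 0.113154] × [0.00047489] = 5.37355e-05
Prior × likelihood for each component:
  w_I·p_I = 0.10 × 9.09368e-07 = 9.09368e-08
  w_II·p_II = 0.29 × 7.08804e-06 = 2.05553e-06
  w_III·p_III = 0.52 × 0.000289338 = 0.000150456
  w_IV·p_IV = 0.09 × 5.37355e-05 = 4.83619e-06
Denominator: 9.09368e-08 + 2.05553e-06 + 0.000150456 + 4.83619e-06 = 0.000157438
P(State II | data) ≈ 0.0131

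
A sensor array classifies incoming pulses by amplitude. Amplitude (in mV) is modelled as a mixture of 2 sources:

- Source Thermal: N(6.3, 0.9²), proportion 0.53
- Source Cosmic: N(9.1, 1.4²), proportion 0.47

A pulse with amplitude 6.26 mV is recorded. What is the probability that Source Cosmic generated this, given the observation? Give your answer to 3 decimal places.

0.068

P(component k | x) = π_k·f_k(x) / marginal(x), where marginal(x) = Σ_j π_j·f_j(x).
Evaluate each component's likelihood at the observed value:
  p_Thermal = (1/(0.9·√(2π)))·exp(−(6.26−6.3)²/(2·0.9²)) = 0.443269·exp(-0.00099) = 0.442832
  p_Cosmic = (1/(1.4·√(2π)))·exp(−(6.26−9.1)²/(2·1.4²)) = 0.284959·exp(-2.05755) = 0.0364082
Unnormalised posteriors:
  π_Thermal·p_Thermal = 0.53 × 0.442832 = 0.234701
  π_Cosmic·p_Cosmic = 0.47 × 0.0364082 = 0.0171118
Evidence: 0.234701 + 0.0171118 = 0.251813
P(Source Cosmic | x) = 0.0171118 / 0.251813 ≈ 0.068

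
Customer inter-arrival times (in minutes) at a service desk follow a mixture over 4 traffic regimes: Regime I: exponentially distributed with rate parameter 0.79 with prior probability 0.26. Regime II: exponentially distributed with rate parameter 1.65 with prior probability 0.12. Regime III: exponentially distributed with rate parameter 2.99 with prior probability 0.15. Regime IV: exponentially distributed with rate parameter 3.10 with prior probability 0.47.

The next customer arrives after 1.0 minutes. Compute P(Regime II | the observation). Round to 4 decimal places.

0.1733

By Bayes' theorem, P(k | x) = w_k f_k(x) / Σ_j w_j f_j(x).
Component likelihoods at x = 1.0 minutes:
  p_I = 0.79·e^(−0.79·1.0) = 0.79·e^(−0.7900) = 0.358537
  p_II = 1.65·e^(−1.65·1.0) = 1.65·e^(−1.6500) = 0.316882
  p_III = 2.99·e^(−2.99·1.0) = 2.99·e^(−2.9900) = 0.150359
  p_IV = 3.10·e^(−3.10·1.0) = 3.10·e^(−3.1000) = 0.139653
Unnormalised posteriors:
  w_I·p_I = 0.26 × 0.358537 = 0.0932197
  w_II·p_II = 0.12 × 0.316882 = 0.0380259
  w_III·p_III = 0.15 × 0.150359 = 0.0225539
  w_IV·p_IV = 0.47 × 0.139653 = 0.0656367
Evidence: 0.0932197 + 0.0380259 + 0.0225539 + 0.0656367 = 0.219436
P(Regime II | 1.0 minutes) = 0.0380259 / 0.219436 ≈ 0.1733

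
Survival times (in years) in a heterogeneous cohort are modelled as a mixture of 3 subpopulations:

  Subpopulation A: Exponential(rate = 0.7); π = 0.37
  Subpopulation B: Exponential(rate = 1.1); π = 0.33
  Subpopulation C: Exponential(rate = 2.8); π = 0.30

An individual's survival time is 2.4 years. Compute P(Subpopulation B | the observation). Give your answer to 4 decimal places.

By Bayes' theorem, P(k | x) = w_k f_k(x) / Σ_j w_j f_j(x).
Exponential densities:
  p_A = 0.7·e^(−0.7·2.4) = 0.7·e^(−1.6800) = 0.130462
  p_B = 1.1·e^(−1.1·2.4) = 1.1·e^(−2.6400) = 0.0784974
  p_C = 2.8·e^(−2.8·2.4) = 2.8·e^(−6.7200) = 0.00337831
Multiply by the mixture weights:
  w_A·p_A = 0.37 × 0.130462 = 0.0482709
  w_B·p_B = 0.33 × 0.0784974 = 0.0259041
  w_C·p_C = 0.30 × 0.00337831 = 0.00101349
Normaliser: 0.0482709 + 0.0259041 + 0.00101349 = 0.0751885
P(Subpopulation B | data) = 0.0259041 / 0.0751885 ≈ 0.3445

0.3445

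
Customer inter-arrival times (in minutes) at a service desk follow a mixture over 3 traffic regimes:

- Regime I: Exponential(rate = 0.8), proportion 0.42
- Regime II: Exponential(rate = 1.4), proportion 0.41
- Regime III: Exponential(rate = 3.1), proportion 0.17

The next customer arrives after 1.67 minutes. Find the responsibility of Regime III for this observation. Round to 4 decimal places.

P(component k | x) = π_k·f_k(x) / marginal(x), where marginal(x) = Σ_j π_j·f_j(x).
Component likelihoods at x = 1.67 minutes:
  f_I = 0.8·e^(−0.8·1.67) = 0.8·e^(−1.3360) = 0.210316
  f_II = 1.4·e^(−1.4·1.67) = 1.4·e^(−2.3380) = 0.135129
  f_III = 3.1·e^(−3.1·1.67) = 3.1·e^(−5.1770) = 0.0174992
Weight by the priors:
  π_I·f_I = 0.42 × 0.210316 = 0.0883328
  π_II·f_II = 0.41 × 0.135129 = 0.0554028
  π_III·f_III = 0.17 × 0.0174992 = 0.00297487
Sum: 0.0883328 + 0.0554028 + 0.00297487 = 0.14671
Responsibility of Regime III: 0.00297487 / 0.14671 ≈ 0.0203

0.0203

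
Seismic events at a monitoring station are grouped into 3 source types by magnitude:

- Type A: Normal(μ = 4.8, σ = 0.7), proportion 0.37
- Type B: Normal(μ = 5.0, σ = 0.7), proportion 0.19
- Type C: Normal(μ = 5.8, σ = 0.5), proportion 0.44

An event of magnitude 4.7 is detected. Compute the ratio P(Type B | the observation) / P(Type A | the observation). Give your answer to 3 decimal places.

0.473

The posterior odds equal the prior odds times the likelihood ratio: (P(Z=i)/P(Z=j))·(f_i(x)/f_j(x)).
Evaluate each component's likelihood at the observed value:
  L_A = 0.564132
  L_B = 0.51991
  L_C = 0.0709492
Posterior odds = (P(Z=B)·L_B) / (P(Z=A)·L_A) = (0.19·0.51991) / (0.37·0.564132) = 0.0987828 / 0.208729 ≈ 0.473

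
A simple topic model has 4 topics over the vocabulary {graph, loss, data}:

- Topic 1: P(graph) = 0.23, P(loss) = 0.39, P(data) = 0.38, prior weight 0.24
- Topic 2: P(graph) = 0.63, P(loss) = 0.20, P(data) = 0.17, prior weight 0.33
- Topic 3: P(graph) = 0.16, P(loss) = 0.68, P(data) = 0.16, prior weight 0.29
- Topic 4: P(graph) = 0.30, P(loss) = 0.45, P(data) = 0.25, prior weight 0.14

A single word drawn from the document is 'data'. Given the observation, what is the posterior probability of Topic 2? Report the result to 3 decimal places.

0.245

The responsibility of component k is P(Z=k) f_k(x) divided by Σ_j P(Z=j) f_j(x).
Evaluate each component's likelihood at the observed value:
  f_1 = P(data | comp) = 0.38
  f_2 = P(data | comp) = 0.17
  f_3 = P(data | comp) = 0.16
  f_4 = P(data | comp) = 0.25
Weight by the priors:
  P(Z=1)·f_1 = 0.24 × 0.38 = 0.0912
  P(Z=2)·f_2 = 0.33 × 0.17 = 0.0561
  P(Z=3)·f_3 = 0.29 × 0.16 = 0.0464
  P(Z=4)·f_4 = 0.14 × 0.25 = 0.035
Marginal: 0.0912 + 0.0561 + 0.0464 + 0.035 = 0.2287
P(Topic 2 | the observation) ≈ 0.245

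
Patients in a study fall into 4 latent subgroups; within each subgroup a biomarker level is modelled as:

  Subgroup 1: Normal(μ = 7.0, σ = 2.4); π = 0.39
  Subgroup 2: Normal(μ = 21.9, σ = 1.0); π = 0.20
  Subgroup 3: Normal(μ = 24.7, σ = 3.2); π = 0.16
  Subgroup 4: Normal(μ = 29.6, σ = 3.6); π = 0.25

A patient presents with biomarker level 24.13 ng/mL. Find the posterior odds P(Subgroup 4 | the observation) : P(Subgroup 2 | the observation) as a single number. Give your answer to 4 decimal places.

Since P(k|x) ∝ π_k f_k(x), the posterior odds are π_i f_i(x) / (π_j f_j(x)).
Evaluate each component's likelihood at the observed value:
  L_1 = 1.44003e-12
  L_2 = 0.0331939
  L_3 = 0.122707
  L_4 = 0.0349363
0.00873408 / 0.00663878 ≈ 1.3156

1.3156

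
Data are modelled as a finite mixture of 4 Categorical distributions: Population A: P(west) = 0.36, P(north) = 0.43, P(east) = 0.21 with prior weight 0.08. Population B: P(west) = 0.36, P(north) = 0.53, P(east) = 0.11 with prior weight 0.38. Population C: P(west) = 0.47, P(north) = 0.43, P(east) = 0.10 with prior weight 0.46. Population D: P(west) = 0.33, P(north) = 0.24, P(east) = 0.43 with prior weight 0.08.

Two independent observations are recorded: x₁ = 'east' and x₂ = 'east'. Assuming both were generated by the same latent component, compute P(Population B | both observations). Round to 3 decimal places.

0.167

By Bayes' theorem, P(k | x) = π_k f_k(x) / Σ_j π_j f_j(x).
Since both observations come from the same component, the likelihood for component k is f_k(x₁)·f_k(x₂).
  f_A = [0.21] × [0.21] = 0.0441
  f_B = [0.11] × [0.11] = 0.0121
  f_C = [0.1] × [0.1] = 0.01
  f_D = [0.43] × [0.43] = 0.1849
Multiply by the mixture weights:
  π_A·f_A = 0.08 × 0.0441 = 0.003528
  π_B·f_B = 0.38 × 0.0121 = 0.004598
  π_C·f_C = 0.46 × 0.01 = 0.0046
  π_D·f_D = 0.08 × 0.1849 = 0.014792
Marginal: 0.003528 + 0.004598 + 0.0046 + 0.014792 = 0.027518
Responsibility of Population B: 0.004598 / 0.027518 ≈ 0.167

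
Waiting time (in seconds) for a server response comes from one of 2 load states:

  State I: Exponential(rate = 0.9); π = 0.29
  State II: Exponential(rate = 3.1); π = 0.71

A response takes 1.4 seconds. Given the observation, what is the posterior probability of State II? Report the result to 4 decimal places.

0.2793

By Bayes' theorem, P(k | x) = π_k f_k(x) / Σ_j π_j f_j(x).
Exponential densities:
  L_I = 0.255289
  L_II = 0.0404132
Weight by the priors:
  π_I·L_I = 0.29 × 0.255289 = 0.0740337
  π_II·L_II = 0.71 × 0.0404132 = 0.0286934
Evidence: 0.0740337 + 0.0286934 = 0.102727
P(State II | the observation) = 0.0286934 / 0.102727 ≈ 0.2793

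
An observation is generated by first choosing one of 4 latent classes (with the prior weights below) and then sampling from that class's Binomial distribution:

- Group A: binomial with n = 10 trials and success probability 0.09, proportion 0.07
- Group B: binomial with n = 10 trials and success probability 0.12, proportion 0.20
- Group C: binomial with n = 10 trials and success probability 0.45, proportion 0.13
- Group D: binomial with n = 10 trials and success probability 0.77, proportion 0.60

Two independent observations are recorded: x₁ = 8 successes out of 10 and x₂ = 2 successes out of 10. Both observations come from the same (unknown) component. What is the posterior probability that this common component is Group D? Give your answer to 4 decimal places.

0.1397

The responsibility of component k is π_k f_k(x) divided by Σ_j π_j f_j(x).
Since both observations come from the same component, the likelihood for component k is f_k(x₁)·f_k(x₂).
  L_A = [1.60411e-07] × [0.171407] = 2.74957e-08
  L_B = [1.4984e-06] × [0.233043] = 3.49192e-07
  L_C = [0.0228896] × [0.0763026] = 0.00174653
  L_D = [0.294167] × [0.000208938] = 6.14626e-05
Multiply by the mixture weights:
  π_A·L_A = 0.07 × 2.74957e-08 = 1.9247e-09
  π_B·L_B = 0.20 × 3.49192e-07 = 6.98384e-08
  π_C·L_C = 0.13 × 0.00174653 = 0.000227049
  π_D·L_D = 0.60 × 6.14626e-05 = 3.68775e-05
Denominator: 1.9247e-09 + 6.98384e-08 + 0.000227049 + 3.68775e-05 = 0.000263999
So the posterior for Group D is 3.68775e-05 / 0.000263999 ≈ 0.1397.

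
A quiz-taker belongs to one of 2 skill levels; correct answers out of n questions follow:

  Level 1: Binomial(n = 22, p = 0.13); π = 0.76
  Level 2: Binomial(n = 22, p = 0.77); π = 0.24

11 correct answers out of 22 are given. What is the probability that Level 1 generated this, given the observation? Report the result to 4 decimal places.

0.0223

The responsibility of component k is π_k f_k(x) divided by Σ_j π_j f_j(x).
Evaluate each component's likelihood at the observed value:
  p_1 = C(22,11)·0.13^11·0.87^11 = 705432·1.79216e-10·0.216128 = 2.7324e-05
  p_2 = C(22,11)·0.77^11·0.23^11 = 705432·0.0564154·9.5281e-08 = 0.00379192
Weight by the priors:
  π_1·p_1 = 0.76 × 2.7324e-05 = 2.07662e-05
  π_2·p_2 = 0.24 × 0.00379192 = 0.000910061
Denominator: 2.07662e-05 + 0.000910061 = 0.000930827
So the posterior for Level 1 is 2.07662e-05 / 0.000930827 ≈ 0.0223.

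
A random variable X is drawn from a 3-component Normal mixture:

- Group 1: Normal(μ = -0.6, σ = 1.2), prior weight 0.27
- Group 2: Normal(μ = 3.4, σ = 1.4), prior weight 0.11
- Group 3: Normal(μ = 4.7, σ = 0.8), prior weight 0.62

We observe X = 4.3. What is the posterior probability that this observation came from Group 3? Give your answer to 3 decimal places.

0.914

By Bayes' theorem, P(k | x) = π_k f_k(x) / Σ_j π_j f_j(x).
Evaluate each component's likelihood at the observed value:
  f_1 = (1/(1.2·√(2π)))·exp(−(4.3−-0.6)²/(2·1.2²)) = 0.332452·exp(-8.33681) = 7.96343e-05
  f_2 = (1/(1.4·√(2π)))·exp(−(4.3−3.4)²/(2·1.4²)) = 0.284959·exp(-0.20663) = 0.231762
  f_3 = (1/(0.8·√(2π)))·exp(−(4.3−4.7)²/(2·0.8²)) = 0.498678·exp(-0.12500) = 0.440082
Multiply by the mixture weights:
  π_1·f_1 = 0.27 × 7.96343e-05 = 2.15013e-05
  π_2·f_2 = 0.11 × 0.231762 = 0.0254938
  π_3·f_3 = 0.62 × 0.440082 = 0.272851
Sum: 2.15013e-05 + 0.0254938 + 0.272851 = 0.298366
So the posterior for Group 3 is 0.272851 / 0.298366 ≈ 0.914.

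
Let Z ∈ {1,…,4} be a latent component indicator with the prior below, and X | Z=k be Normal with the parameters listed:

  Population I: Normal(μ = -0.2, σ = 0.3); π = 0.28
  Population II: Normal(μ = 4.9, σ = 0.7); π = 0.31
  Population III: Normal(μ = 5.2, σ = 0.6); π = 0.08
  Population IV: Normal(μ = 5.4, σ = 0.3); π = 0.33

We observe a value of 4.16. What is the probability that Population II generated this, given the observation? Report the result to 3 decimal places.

0.894

Posterior ∝ prior × likelihood, so P(k | x) ∝ π_k f_k(x); normalise over all components.
Normal densities:
  L_I = 1.81314e-46
  L_II = 0.325941
  L_III = 0.148031
  L_IV = 0.000259387
Multiply by the mixture weights:
  π_I·L_I = 0.28 × 1.81314e-46 = 5.07679e-47
  π_II·L_II = 0.31 × 0.325941 = 0.101042
  π_III·L_III = 0.08 × 0.148031 = 0.0118425
  π_IV·L_IV = 0.33 × 0.000259387 = 8.55978e-05
Denominator: 5.07679e-47 + 0.101042 + 0.0118425 + 8.55978e-05 = 0.11297
P(Population II | the observation) ≈ 0.894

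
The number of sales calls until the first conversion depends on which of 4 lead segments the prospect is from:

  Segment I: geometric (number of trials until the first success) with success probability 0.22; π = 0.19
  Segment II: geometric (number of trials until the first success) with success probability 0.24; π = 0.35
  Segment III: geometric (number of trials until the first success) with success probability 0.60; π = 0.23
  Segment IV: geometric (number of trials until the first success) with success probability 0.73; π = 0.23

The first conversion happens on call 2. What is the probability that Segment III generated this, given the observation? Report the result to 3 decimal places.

0.280

P(component k | x) = π_k·f_k(x) / marginal(x), where marginal(x) = Σ_j π_j·f_j(x).
Geometric probabilities:
  L_I = 0.1716
  L_II = 0.1824
  L_III = 0.24
  L_IV = 0.1971
Multiply by the mixture weights:
  π_I·L_I = 0.19 × 0.1716 = 0.032604
  π_II·L_II = 0.35 × 0.1824 = 0.06384
  π_III·L_III = 0.23 × 0.24 = 0.0552
  π_IV·L_IV = 0.23 × 0.1971 = 0.045333
Marginal: 0.032604 + 0.06384 + 0.0552 + 0.045333 = 0.196977
P(Segment III | data) ≈ 0.280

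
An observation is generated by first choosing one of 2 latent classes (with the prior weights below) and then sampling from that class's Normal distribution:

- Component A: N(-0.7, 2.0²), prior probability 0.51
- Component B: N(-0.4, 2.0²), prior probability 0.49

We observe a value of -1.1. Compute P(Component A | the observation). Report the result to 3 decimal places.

0.520

The responsibility of component k is P(Z=k) f_k(x) divided by Σ_j P(Z=j) f_j(x).
Evaluate each component's likelihood at the observed value:
  L_A = (1/(2.0·√(2π)))·exp(−(-1.1−-0.7)²/(2·2.0²)) = 0.199471·exp(-0.02000) = 0.195521
  L_B = (1/(2.0·√(2π)))·exp(−(-1.1−-0.4)²/(2·2.0²)) = 0.199471·exp(-0.06125) = 0.18762
Unnormalised posteriors:
  P(Z=A)·L_A = 0.51 × 0.195521 = 0.0997159
  P(Z=B)·L_B = 0.49 × 0.18762 = 0.0919339
Normaliser: 0.0997159 + 0.0919339 = 0.19165
So the posterior for Component A is 0.0997159 / 0.19165 ≈ 0.520.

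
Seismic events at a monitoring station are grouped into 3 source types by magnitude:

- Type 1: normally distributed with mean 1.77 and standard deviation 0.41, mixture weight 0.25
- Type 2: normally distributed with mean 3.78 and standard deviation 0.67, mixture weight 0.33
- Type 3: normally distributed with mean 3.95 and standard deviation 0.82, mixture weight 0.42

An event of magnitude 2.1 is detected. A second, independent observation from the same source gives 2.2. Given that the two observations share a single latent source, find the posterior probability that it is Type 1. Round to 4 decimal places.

By Bayes' theorem, P(k | x) = P(Z=k) f_k(x) / Σ_j P(Z=j) f_j(x).
Since both observations come from the same component, the likelihood for component k is f_k(x₁)·f_k(x₂).
  p_1 = [0.703804] × [0.561406] = 0.39512
  p_2 = [0.0256774] × [0.0369188] = 0.000947976
  p_3 = [0.0381788] × [0.0498978] = 0.00190504
Unnormalised posteriors:
  P(Z=1)·p_1 = 0.25 × 0.39512 = 0.09878
  P(Z=2)·p_2 = 0.33 × 0.000947976 = 0.000312832
  P(Z=3)·p_3 = 0.42 × 0.00190504 = 0.000800116
Evidence: 0.09878 + 0.000312832 + 0.000800116 = 0.099893
P(Type 1 | data) ≈ 0.9889

0.9889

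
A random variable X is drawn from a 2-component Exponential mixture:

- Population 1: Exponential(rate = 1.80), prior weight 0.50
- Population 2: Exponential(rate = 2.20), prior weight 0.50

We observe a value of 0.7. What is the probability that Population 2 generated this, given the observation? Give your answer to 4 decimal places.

The responsibility of component k is P(Z=k) f_k(x) divided by Σ_j P(Z=j) f_j(x).
Exponential densities:
  p_1 = 0.510577
  p_2 = 0.471638
Multiply by the mixture weights:
  P(Z=1)·p_1 = 0.50 × 0.510577 = 0.255289
  P(Z=2)·p_2 = 0.50 × 0.471638 = 0.235819
Denominator: 0.255289 + 0.235819 = 0.491108
P(Population 2 | the observation) ≈ 0.4802

0.4802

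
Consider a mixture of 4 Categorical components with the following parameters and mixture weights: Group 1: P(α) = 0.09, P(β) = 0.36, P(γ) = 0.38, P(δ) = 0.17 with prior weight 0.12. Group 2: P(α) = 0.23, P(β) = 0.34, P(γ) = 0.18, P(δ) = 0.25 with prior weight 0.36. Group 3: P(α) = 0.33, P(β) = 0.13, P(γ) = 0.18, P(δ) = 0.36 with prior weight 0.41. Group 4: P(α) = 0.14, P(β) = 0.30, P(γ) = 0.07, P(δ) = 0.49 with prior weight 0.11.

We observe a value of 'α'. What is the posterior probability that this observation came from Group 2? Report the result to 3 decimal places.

0.339

By Bayes' theorem, P(k | x) = w_k f_k(x) / Σ_j w_j f_j(x).
Evaluate each component's likelihood at the observed value:
  L_1 = P(α | comp) = 0.09
  L_2 = P(α | comp) = 0.23
  L_3 = P(α | comp) = 0.33
  L_4 = P(α | comp) = 0.14
Prior × likelihood for each component:
  w_1·L_1 = 0.12 × 0.09 = 0.0108
  w_2·L_2 = 0.36 × 0.23 = 0.0828
  w_3·L_3 = 0.41 × 0.33 = 0.1353
  w_4·L_4 = 0.11 × 0.14 = 0.0154
Denominator: 0.0108 + 0.0828 + 0.1353 + 0.0154 = 0.2443
P(Group 2 | 'α') = 0.0828 / 0.2443 ≈ 0.339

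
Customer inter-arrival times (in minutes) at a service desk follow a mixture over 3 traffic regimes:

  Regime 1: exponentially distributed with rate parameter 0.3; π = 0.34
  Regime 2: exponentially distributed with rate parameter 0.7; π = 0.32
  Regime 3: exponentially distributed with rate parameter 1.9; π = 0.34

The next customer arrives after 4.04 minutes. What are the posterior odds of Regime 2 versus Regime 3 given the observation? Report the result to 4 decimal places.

Only the two components matter; the odds are (P(Z=i) f_i(x)) / (P(Z=j) f_j(x)).
Exponential densities:
  p_1 = 0.3·e^(−0.3·4.04) = 0.3·e^(−1.2120) = 0.0892804
  p_2 = 0.7·e^(−0.7·4.04) = 0.7·e^(−2.8280) = 0.0413917
  p_3 = 1.9·e^(−1.9·4.04) = 1.9·e^(−7.6760) = 0.00088127
Odds = (0.32/0.34) × (0.0413917/0.00088127) = 0.941176 × 46.9682 ≈ 44.2054

44.2054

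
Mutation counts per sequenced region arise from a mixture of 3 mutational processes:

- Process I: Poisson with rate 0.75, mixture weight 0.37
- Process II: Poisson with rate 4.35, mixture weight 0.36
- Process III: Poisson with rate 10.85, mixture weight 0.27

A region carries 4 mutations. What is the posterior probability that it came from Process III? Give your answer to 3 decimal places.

The responsibility of component k is w_k f_k(x) divided by Σ_j w_j f_j(x).
Component likelihoods at x = 4 mutations:
  f_I = 0.00622749
  f_II = 0.192559
  f_III = 0.011205
Unnormalised posteriors:
  w_I·f_I = 0.37 × 0.00622749 = 0.00230417
  w_II·f_II = 0.36 × 0.192559 = 0.0693214
  w_III·f_III = 0.27 × 0.011205 = 0.00302536
Evidence: 0.00230417 + 0.0693214 + 0.00302536 = 0.0746509
P(Process III | x) = 0.00302536 / 0.0746509 ≈ 0.041

0.041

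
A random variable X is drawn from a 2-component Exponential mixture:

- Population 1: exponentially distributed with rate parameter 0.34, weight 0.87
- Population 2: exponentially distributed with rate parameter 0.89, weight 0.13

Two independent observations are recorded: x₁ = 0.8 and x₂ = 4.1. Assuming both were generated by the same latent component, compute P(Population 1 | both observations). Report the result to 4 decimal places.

0.9353

By Bayes' theorem, P(k | x) = π_k f_k(x) / Σ_j π_j f_j(x).
Since both observations come from the same component, the likelihood for component k is f_k(x₁)·f_k(x₂).
  p_1 = [0.34·e^(−0.34·0.8) = 0.34·e^(−0.2720) = 0.25903] × [0.0843475] = 0.0218486
  p_2 = [0.89·e^(−0.89·0.8) = 0.89·e^(−0.7120) = 0.436689] × [0.0231552] = 0.0101116
Unnormalised posteriors:
  π_1·p_1 = 0.87 × 0.0218486 = 0.0190083
  π_2·p_2 = 0.13 × 0.0101116 = 0.00131451
Marginal: 0.0190083 + 0.00131451 = 0.0203228
So the posterior for Population 1 is 0.0190083 / 0.0203228 ≈ 0.9353.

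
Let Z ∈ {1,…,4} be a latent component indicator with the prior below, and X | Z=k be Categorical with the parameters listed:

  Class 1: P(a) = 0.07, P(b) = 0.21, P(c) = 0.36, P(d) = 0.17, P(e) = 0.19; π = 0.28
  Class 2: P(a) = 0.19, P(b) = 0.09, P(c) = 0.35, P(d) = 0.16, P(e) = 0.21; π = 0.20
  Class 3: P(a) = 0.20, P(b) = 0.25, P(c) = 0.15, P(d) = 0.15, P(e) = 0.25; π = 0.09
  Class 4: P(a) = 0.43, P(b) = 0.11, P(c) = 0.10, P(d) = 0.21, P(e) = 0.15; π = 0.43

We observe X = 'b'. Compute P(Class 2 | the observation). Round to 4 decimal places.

0.1228

Posterior ∝ prior × likelihood, so P(k | x) ∝ P(Z=k) f_k(x); normalise over all components.
Categorical probabilities:
  p_1 = 0.21
  p_2 = 0.09
  p_3 = 0.25
  p_4 = 0.11
Multiply by the mixture weights:
  P(Z=1)·p_1 = 0.28 × 0.21 = 0.0588
  P(Z=2)·p_2 = 0.20 × 0.09 = 0.018
  P(Z=3)·p_3 = 0.09 × 0.25 = 0.0225
  P(Z=4)·p_4 = 0.43 × 0.11 = 0.0473
Evidence: 0.0588 + 0.018 + 0.0225 + 0.0473 = 0.1466
P(Class 2 | 'b') = 0.018 / 0.1466 ≈ 0.1228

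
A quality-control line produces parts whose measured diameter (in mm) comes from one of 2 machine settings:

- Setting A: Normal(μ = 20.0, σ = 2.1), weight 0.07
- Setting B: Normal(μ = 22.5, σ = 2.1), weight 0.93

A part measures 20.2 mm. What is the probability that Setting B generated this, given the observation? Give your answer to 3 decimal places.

0.880

Apply Bayes' rule: the posterior for each component is proportional to its prior times its likelihood at x.
Normal densities:
  p_A = 0.189113
  p_B = 0.104283
Multiply by the mixture weights:
  P(Z=A)·p_A = 0.07 × 0.189113 = 0.0132379
  P(Z=B)·p_B = 0.93 × 0.104283 = 0.096983
Normaliser: 0.0132379 + 0.096983 = 0.110221
P(Setting B | the observation) ≈ 0.880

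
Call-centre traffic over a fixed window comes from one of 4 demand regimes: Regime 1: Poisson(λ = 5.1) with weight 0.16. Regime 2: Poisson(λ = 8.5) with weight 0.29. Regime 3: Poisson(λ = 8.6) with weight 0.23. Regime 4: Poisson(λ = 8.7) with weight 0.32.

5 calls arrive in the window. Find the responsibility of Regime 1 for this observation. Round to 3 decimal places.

0.317

P(component k | x) = π_k·f_k(x) / marginal(x), where marginal(x) = Σ_j π_j·f_j(x).
Evaluate each component's likelihood at the observed value:
  f_1 = 0.175294
  f_2 = 0.0752333
  f_3 = 0.0721736
  f_4 = 0.0691915
Weight by the priors:
  π_1·f_1 = 0.16 × 0.175294 = 0.0280471
  π_2·f_2 = 0.29 × 0.0752333 = 0.0218177
  π_3·f_3 = 0.23 × 0.0721736 = 0.0165999
  π_4·f_4 = 0.32 × 0.0691915 = 0.0221413
Denominator: 0.0280471 + 0.0218177 + 0.0165999 + 0.0221413 = 0.088606
P(Regime 1 | 5 calls) ≈ 0.317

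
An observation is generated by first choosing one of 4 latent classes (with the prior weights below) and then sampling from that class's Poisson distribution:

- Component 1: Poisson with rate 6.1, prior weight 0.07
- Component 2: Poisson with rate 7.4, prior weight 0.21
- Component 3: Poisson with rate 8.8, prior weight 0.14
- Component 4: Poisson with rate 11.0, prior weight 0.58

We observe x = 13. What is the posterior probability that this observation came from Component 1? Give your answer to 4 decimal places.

0.0063

By Bayes' theorem, P(k | x) = w_k f_k(x) / Σ_j w_j f_j(x).
Component likelihoods at x = 13:
  L_1 = e^(−6.1)·6.1^13/13! = 0.00583192
  L_2 = e^(−7.4)·7.4^13/13! = 0.0195863
  L_3 = e^(−8.8)·8.8^13/13! = 0.0459413
  L_4 = e^(−11.0)·11.0^13/13! = 0.0925945
Prior × likelihood for each component:
  w_1·L_1 = 0.07 × 0.00583192 = 0.000408234
  w_2·L_2 = 0.21 × 0.0195863 = 0.00411313
  w_3·L_3 = 0.14 × 0.0459413 = 0.00643178
  w_4·L_4 = 0.58 × 0.0925945 = 0.0537048
Sum: 0.000408234 + 0.00411313 + 0.00643178 + 0.0537048 = 0.064658
P(Component 1 | the observation) ≈ 0.0063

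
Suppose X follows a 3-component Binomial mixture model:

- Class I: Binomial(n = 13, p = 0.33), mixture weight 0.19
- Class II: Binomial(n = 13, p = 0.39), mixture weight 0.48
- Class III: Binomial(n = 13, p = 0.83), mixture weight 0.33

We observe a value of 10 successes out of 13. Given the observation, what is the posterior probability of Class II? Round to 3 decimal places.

0.034

Apply Bayes' rule: the posterior for each component is proportional to its prior times its likelihood at x.
Evaluate each component's likelihood at the observed value:
  p_I = 0.00131744
  p_II = 0.00528447
  p_III = 0.218019
Multiply by the mixture weights:
  w_I·p_I = 0.19 × 0.00131744 = 0.000250313
  w_II·p_II = 0.48 × 0.00528447 = 0.00253655
  w_III·p_III = 0.33 × 0.218019 = 0.0719462
Marginal: 0.000250313 + 0.00253655 + 0.0719462 = 0.074733
P(Class II | 10 successes out of 13) = 0.00253655 / 0.074733 ≈ 0.034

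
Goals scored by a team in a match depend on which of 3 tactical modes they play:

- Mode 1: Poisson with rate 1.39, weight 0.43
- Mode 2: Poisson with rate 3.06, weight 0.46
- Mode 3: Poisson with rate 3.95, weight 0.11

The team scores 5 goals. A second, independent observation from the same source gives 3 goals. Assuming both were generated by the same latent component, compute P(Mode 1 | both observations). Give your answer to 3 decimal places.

0.035

By Bayes' theorem, P(k | x) = π_k f_k(x) / Σ_j π_j f_j(x).
Since both observations come from the same component, the likelihood for component k is f_k(x₁)·f_k(x₂).
  f_1 = [e^(−1.39)·1.39^5/5! = 0.0107702] × [0.111487] = 0.00120074
  f_2 = [e^(−3.06)·3.06^5/5! = 0.10483] × [0.223909] = 0.0234724
  f_3 = [e^(−3.95)·3.95^5/5! = 0.154291] × [0.197777] = 0.0305153
Multiply by the mixture weights:
  π_1·f_1 = 0.43 × 0.00120074 = 0.000516316
  π_2·f_2 = 0.46 × 0.0234724 = 0.0107973
  π_3·f_3 = 0.11 × 0.0305153 = 0.00335668
Marginal: 0.000516316 + 0.0107973 + 0.00335668 = 0.0146703
So the posterior for Mode 1 is 0.000516316 / 0.0146703 ≈ 0.035.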